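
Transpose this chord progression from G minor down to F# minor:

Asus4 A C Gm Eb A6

G#sus4 G# B F#m D G#6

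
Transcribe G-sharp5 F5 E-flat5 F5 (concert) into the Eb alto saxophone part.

Written C4 sounds as Eb3 on the Eb alto saxophone, so concert pitches are written a major sixth up.
G#5 becomes E#6
F5 becomes D6
Eb5 becomes C6
F5 becomes D6

E#6 D6 C6 D6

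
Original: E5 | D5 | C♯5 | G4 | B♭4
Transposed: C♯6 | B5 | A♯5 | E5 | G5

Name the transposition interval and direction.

up a major sixth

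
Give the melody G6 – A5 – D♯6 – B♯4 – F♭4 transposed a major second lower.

G6 to F6
A5 to G5
D#6 to C#6
B#4 to A#4
Fb4 to Ebb4

F6 G5 C#6 A#4 Ebb4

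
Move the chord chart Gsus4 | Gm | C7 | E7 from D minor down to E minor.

Asus4 Am D7 F#7

D minor down to E minor is a minor seventh; each chord root moves by that interval while the quality stays the same.
Gsus4: root G down a minor seventh → A, giving Asus4.
Gm: root G down a minor seventh → A, giving Am.
C7: root C down a minor seventh → D, giving D7.
E7: root E down a minor seventh → F#, giving F#7.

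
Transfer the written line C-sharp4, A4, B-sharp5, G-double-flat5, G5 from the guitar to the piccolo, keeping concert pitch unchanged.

First find concert pitch: the guitar sounds a perfect octave below written, so C-sharp4 A4 B-sharp5 G-double-flat5 G5 sounds C#3 A3 B#4 Gbb4 G4.
Then write for piccolo: it sounds a perfect octave above written, so the part must be a perfect octave below concert.
C#3 → C#2
A3 → A2
B#4 → B#3
Gbb4 → Gbb3
G4 → G3

C#2 A2 B#3 Gbb3 G3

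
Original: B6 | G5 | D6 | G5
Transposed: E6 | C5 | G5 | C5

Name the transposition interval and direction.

From B6 to E6 is 5 letter names — a fifth of some quality.
E6 to B6 is 7 semitones, which makes it a perfect fifth; the second version is lower, so the direction is down.
Checking another pair — G5 → C5 — gives the same interval.

down a perfect fifth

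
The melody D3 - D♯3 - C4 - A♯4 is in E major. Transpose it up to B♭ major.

Ab3 A3 Gb4 E5

E major to B♭ major up is a diminished fifth, so every note moves up by that interval.
D3 → Ab3
D#3 → A3
C4 → Gb4
A#4 → E5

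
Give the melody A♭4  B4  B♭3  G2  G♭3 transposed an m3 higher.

Cb5 D5 Db4 Bb2 Bbb3

Ab4 gives Cb5
B4 gives D5
Bb3 gives Db4
G2 gives Bb2
Gb3 gives Bbb3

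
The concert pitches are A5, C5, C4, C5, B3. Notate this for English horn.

E6 G5 G4 G5 F#4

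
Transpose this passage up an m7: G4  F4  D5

F5 Eb5 C6

G4 gives F5
F4 gives Eb5
D5 gives C6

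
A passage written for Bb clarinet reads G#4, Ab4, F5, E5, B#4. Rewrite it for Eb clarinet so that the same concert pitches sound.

D#4 Eb4 C5 B4 F##4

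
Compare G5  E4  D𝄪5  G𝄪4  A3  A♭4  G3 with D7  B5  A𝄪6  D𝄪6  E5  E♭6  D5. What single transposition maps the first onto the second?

up a perfect twelfth

Take the first pair: G5 → D7. G to D spans 12 letter names, so the interval is some kind of twelfth.
G5 to D7 is 19 semitones, which makes it a perfect twelfth; the second version is higher, so the direction is up.
Checking another pair — G3 → D5 — gives the same interval.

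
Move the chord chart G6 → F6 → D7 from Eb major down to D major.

F#6 E6 C#7

Eb major down to D major is a minor second; each chord root moves by that interval while the quality stays the same.
G6: root G down a minor second → F#, giving F#6.
F6: root F down a minor second → E, giving E6.
D7: root D down a minor second → C#, giving C#7.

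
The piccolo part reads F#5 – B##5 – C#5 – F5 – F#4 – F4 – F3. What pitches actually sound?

F#6 B##6 C#6 F6 F#5 F5 F4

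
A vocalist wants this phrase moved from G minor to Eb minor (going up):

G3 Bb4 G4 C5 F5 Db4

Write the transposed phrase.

Eb4 Gb5 Eb5 Ab5 Db6 Bbb4

G minor to Eb minor up is a minor sixth, so every note moves up by that interval.
G3 gives Eb4
Bb4 gives Gb5
G4 gives Eb5
C5 gives Ab5
F5 gives Db6
Db4 gives Bbb4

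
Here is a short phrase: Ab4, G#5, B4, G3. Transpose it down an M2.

Gb4 F#5 A4 F3

Ab4 to Gb4
G#5 to F#5
B4 to A4
G3 to F3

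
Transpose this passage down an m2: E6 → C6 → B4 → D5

E6 becomes D#6
C6 becomes B5
B4 becomes A#4
D5 becomes C#5

D#6 B5 A#4 C#5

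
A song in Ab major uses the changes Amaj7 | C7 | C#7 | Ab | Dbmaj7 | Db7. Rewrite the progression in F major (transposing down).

Ab major down to F major is a minor third; each chord root moves by that interval while the quality stays the same.
Amaj7: root A down a minor third → F#, giving F#maj7.
C7: root C down a minor third → A, giving A7.
C#7: root C# down a minor third → A#, giving A#7.
Ab: root Ab down a minor third → F, giving F.
Dbmaj7: root Db down a minor third → Bb, giving Bbmaj7.
Db7: root Db down a minor third → Bb, giving Bb7.

F#maj7 A7 A#7 F Bbmaj7 Bb7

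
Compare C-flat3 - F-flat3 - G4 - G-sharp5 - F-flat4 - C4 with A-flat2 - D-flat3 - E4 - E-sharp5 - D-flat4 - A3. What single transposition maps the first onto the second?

From Cb3 to Ab2 is 3 letter names — a third of some quality.
Ab2 to Cb3 is 3 semitones, which makes it a minor third; the second version is lower, so the direction is down.
Checking another pair — C4 → A3 — gives the same interval.

down a minor third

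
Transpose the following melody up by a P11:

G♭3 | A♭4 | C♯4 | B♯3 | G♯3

A perfect eleventh up from Gb3 gives Cb5.
A perfect eleventh up from Ab4 gives Db6.
C#4 up a perfect eleventh is F#5.
B#3: an eleventh up reaches E, and 17 semitones makes it E#5.
A perfect eleventh up from G#3 gives C#5.

Cb5 Db6 F#5 E#5 C#5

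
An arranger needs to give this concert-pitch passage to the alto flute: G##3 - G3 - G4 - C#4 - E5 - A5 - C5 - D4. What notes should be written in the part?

Written C4 sounds as G3 on the alto flute, so concert pitches are written a perfect fourth up.
G##3 gives C##4
G3 gives C4
G4 gives C5
C#4 gives F#4
E5 gives A5
A5 gives D6
C5 gives F5
D4 gives G4

C##4 C4 C5 F#4 A5 D6 F5 G4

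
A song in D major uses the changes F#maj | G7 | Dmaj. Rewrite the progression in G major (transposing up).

D major up to G major is a perfect fourth; each chord root moves by that interval while the quality stays the same.
F#maj: root F# up a perfect fourth → B, giving Bmaj.
G7: root G up a perfect fourth → C, giving C7.
Dmaj: root D up a perfect fourth → G, giving Gmaj.

Bmaj C7 Gmaj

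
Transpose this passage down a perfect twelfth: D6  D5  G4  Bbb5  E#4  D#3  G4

G4 G3 C3 Ebb4 A#2 G#1 C3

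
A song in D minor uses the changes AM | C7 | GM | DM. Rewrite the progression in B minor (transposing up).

F#M A7 EM BM

D minor up to B minor is a major sixth; each chord root moves by that interval while the quality stays the same.
AM: root A up a major sixth → F#, giving F#M.
C7: root C up a major sixth → A, giving A7.
GM: root G up a major sixth → E, giving EM.
DM: root D up a major sixth → B, giving BM.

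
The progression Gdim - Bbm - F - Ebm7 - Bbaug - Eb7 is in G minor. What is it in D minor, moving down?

Ddim Fm C Bbm7 Faug Bb7

G minor down to D minor is a perfect fourth; each chord root moves by that interval while the quality stays the same.
Gdim: root G down a perfect fourth → D, giving Ddim.
Bbm: root Bb down a perfect fourth → F, giving Fm.
F: root F down a perfect fourth → C, giving C.
Ebm7: root Eb down a perfect fourth → Bb, giving Bbm7.
Bbaug: root Bb down a perfect fourth → F, giving Faug.
Eb7: root Eb down a perfect fourth → Bb, giving Bb7.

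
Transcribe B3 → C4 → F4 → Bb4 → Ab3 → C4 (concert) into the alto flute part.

E4 F4 Bb4 Eb5 Db4 F4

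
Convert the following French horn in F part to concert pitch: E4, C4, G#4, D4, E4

A3 F3 C#4 G3 A3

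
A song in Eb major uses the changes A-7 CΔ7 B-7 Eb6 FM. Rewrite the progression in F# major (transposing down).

Eb major down to F# major is a diminished seventh; each chord root moves by that interval while the quality stays the same.
A-7: root A down a diminished seventh → B#, giving B#-7.
CΔ7: root C down a diminished seventh → D#, giving D#Δ7.
B-7: root B down a diminished seventh → C##, giving C##-7.
Eb6: root Eb down a diminished seventh → F#, giving F#6.
FM: root F down a diminished seventh → G#, giving G#M.

B#-7 D#Δ7 C##-7 F#6 G#M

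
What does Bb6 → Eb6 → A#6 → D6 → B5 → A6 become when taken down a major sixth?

Bb6: a sixth down reaches D, and 9 semitones makes it Db6.
Eb6: a sixth down reaches G, and 9 semitones makes it Gb5.
A#6: a sixth down reaches C, and 9 semitones makes it C#6.
D6 down a major sixth is F5.
B5 down a major sixth is D5.
A major sixth down from A6 gives C6.

Db6 Gb5 C#6 F5 D5 C6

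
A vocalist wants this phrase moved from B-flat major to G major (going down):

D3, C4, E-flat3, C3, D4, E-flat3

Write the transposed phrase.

B2 A3 C3 A2 B3 C3

From B-flat down to G is a minor third; apply that to each pitch.
D3 becomes B2
C4 becomes A3
Eb3 becomes C3
C3 becomes A2
D4 becomes B3
Eb3 becomes C3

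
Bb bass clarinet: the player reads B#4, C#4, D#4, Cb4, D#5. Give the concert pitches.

The Bb bass clarinet sounds a major ninth below written, so transpose each written note down a major ninth.
B#4 -> A#3
C#4 -> B2
D#4 -> C#3
Cb4 -> Bbb2
D#5 -> C#4

A#3 B2 C#3 Bbb2 C#4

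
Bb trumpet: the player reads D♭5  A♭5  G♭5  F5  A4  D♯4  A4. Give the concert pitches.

Cb5 Gb5 Fb5 Eb5 G4 C#4 G4

The Bb trumpet sounds a major second below written, so transpose each written note down a major second.
Db5 → Cb5
Ab5 → Gb5
Gb5 → Fb5
F5 → Eb5
A4 → G4
D#4 → C#4
A4 → G4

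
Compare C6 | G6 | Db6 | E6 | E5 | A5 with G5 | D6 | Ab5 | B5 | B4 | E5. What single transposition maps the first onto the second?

From C6 to G5 is 4 letter names — a fourth of some quality.
G5 to C6 is 5 semitones, which makes it a perfect fourth; the second version is lower, so the direction is down.
Checking another pair — A5 → E5 — gives the same interval.

down a perfect fourth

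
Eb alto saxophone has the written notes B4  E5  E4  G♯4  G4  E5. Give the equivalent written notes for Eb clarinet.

B3 E4 E3 G#3 G3 E4

First find concert pitch: the Eb alto saxophone sounds a major sixth below written, so B4 E5 E4 G♯4 G4 E5 sounds D4 G4 G3 B3 Bb3 G4.
Then write for Eb clarinet: it sounds a minor third above written, so the part must be a minor third below concert.
D4 → B3
G4 → E4
G3 → E3
B3 → G#3
Bb3 → G3
G4 → E4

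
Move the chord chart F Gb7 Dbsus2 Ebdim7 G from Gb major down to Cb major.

Gb major down to Cb major is a perfect fifth; each chord root moves by that interval while the quality stays the same.
F: root F down a perfect fifth → Bb, giving Bb.
Gb7: root Gb down a perfect fifth → Cb, giving Cb7.
Dbsus2: root Db down a perfect fifth → Gb, giving Gbsus2.
Ebdim7: root Eb down a perfect fifth → Ab, giving Abdim7.
G: root G down a perfect fifth → C, giving C.

Bb Cb7 Gbsus2 Abdim7 C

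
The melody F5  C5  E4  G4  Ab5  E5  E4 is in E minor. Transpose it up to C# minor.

D6 A5 C#5 E5 F6 C#6 C#5

E minor to C# minor up is a major sixth, so every note moves up by that interval.
F5 to D6
C5 to A5
E4 to C#5
G4 to E5
Ab5 to F6
E5 to C#6
E4 to C#5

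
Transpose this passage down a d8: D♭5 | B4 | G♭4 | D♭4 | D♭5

D4 B#3 G3 D3 D4

Db5 -> D4
B4 -> B#3
Gb4 -> G3
Db4 -> D3
Db5 -> D4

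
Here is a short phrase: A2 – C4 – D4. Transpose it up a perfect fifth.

E3 G4 A4

A2 up a perfect fifth is E3.
C4: a fifth up reaches G, and 7 semitones makes it G4.
D4: a fifth up reaches A, and 7 semitones makes it A4.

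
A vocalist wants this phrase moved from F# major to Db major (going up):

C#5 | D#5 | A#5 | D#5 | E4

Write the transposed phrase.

From F# up to Db is a diminished sixth; apply that to each pitch.
C#5 -> Ab5
D#5 -> Bb5
A#5 -> F6
D#5 -> Bb5
E4 -> Cb5

Ab5 Bb5 F6 Bb5 Cb5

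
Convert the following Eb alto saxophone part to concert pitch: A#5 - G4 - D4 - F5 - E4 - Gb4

The Eb alto saxophone sounds a major sixth below written, so transpose each written note down a major sixth.
A#5 to C#5
G4 to Bb3
D4 to F3
F5 to Ab4
E4 to G3
Gb4 to Bbb3

C#5 Bb3 F3 Ab4 G3 Bbb3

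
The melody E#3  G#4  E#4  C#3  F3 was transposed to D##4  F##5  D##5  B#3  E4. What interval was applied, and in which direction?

From E#3 to D##4 is 7 letter names — a seventh of some quality.
E#3 to D##4 is 11 semitones, which makes it a major seventh; the second version is higher, so the direction is up.
Checking another pair — F3 → E4 — gives the same interval.

up a major seventh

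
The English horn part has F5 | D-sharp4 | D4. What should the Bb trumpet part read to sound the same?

First find concert pitch: the English horn sounds a perfect fifth below written, so F5 D-sharp4 D4 sounds Bb4 G#3 G3.
Then write for Bb trumpet: it sounds a major second below written, so the part must be a major second above concert.
Bb4 → C5
G#3 → A#3
G3 → A3

C5 A#3 A3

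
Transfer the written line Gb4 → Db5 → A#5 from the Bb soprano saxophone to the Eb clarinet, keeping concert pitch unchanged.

First find concert pitch: the Bb soprano saxophone sounds a major second below written, so Gb4 Db5 A#5 sounds Fb4 Cb5 G#5.
Then write for Eb clarinet: it sounds a minor third above written, so the part must be a minor third below concert.
Fb4 → Db4
Cb5 → Ab4
G#5 → E#5

Db4 Ab4 E#5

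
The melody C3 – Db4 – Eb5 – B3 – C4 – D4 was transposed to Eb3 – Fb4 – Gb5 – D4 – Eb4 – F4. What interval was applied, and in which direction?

up a minor third

Take the first pair: C3 → Eb3. C to E spans 3 letter names, so the interval is some kind of third.
C3 to Eb3 is 3 semitones, which makes it a minor third; the second version is higher, so the direction is up.
Checking another pair — D4 → F4 — gives the same interval.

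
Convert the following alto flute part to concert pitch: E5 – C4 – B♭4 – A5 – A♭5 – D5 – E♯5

The alto flute sounds a perfect fourth below written, so transpose each written note down a perfect fourth.
E5 -> B4
C4 -> G3
Bb4 -> F4
A5 -> E5
Ab5 -> Eb5
D5 -> A4
E#5 -> B#4

B4 G3 F4 E5 Eb5 A4 B#4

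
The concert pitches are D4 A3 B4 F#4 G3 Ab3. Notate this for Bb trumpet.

E4 B3 C#5 G#4 A3 Bb3

The Bb trumpet sounds a major second below written, so the written part must be a major second above concert — transpose each note up.
D4 becomes E4
A3 becomes B3
B4 becomes C#5
F#4 becomes G#4
G3 becomes A3
Ab3 becomes Bb3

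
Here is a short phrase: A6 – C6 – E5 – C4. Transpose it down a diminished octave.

A6 -> A#5
C6 -> C#5
E5 -> E#4
C4 -> C#3

A#5 C#5 E#4 C#3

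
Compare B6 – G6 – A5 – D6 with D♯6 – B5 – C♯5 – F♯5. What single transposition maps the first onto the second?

down a minor sixth

From B6 to D#6 is 6 letter names — a sixth of some quality.
D#6 to B6 is 8 semitones, which makes it a minor sixth; the second version is lower, so the direction is down.
Checking another pair — D6 → F#5 — gives the same interval.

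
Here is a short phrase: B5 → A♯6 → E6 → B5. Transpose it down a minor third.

G#5 F##6 C#6 G#5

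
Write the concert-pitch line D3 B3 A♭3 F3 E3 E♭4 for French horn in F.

The French horn in F sounds a perfect fifth below written, so the written part must be a perfect fifth above concert — transpose each note up.
D3 to A3
B3 to F#4
Ab3 to Eb4
F3 to C4
E3 to B3
Eb4 to Bb4

A3 F#4 Eb4 C4 B3 Bb4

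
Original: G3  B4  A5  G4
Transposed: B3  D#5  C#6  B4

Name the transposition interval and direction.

From G3 to B3 is 3 letter names — a third of some quality.
G3 to B3 is 4 semitones, which makes it a major third; the second version is higher, so the direction is up.
Checking another pair — G4 → B4 — gives the same interval.

up a major third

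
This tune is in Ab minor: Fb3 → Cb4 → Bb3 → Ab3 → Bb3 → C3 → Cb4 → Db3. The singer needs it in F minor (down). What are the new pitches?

Db3 Ab3 G3 F3 G3 A2 Ab3 Bb2

From Ab down to F is a minor third; apply that to each pitch.
Fb3 to Db3
Cb4 to Ab3
Bb3 to G3
Ab3 to F3
Bb3 to G3
C3 to A2
Cb4 to Ab3
Db3 to Bb2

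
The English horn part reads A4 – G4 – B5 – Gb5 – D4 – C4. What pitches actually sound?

D4 C4 E5 Cb5 G3 F3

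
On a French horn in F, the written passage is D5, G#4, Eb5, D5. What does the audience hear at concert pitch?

G4 C#4 Ab4 G4

Written C4 on the French horn in F sounds as F3, a perfect fifth lower; apply that shift to every note.
D5 to G4
G#4 to C#4
Eb5 to Ab4
D5 to G4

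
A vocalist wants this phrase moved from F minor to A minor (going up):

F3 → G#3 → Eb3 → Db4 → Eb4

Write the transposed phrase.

F minor to A minor up is a major third, so every note moves up by that interval.
F3 becomes A3
G#3 becomes B#3
Eb3 becomes G3
Db4 becomes F4
Eb4 becomes G4

A3 B#3 G3 F4 G4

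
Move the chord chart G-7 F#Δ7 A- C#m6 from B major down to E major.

C-7 BΔ7 D- F#m6

B major down to E major is a perfect fifth; each chord root moves by that interval while the quality stays the same.
G-7: root G down a perfect fifth → C, giving C-7.
F#Δ7: root F# down a perfect fifth → B, giving BΔ7.
A-: root A down a perfect fifth → D, giving D-.
C#m6: root C# down a perfect fifth → F#, giving F#m6.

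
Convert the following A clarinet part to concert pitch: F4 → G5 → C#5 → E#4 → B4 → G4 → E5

D4 E5 A#4 C##4 G#4 E4 C#5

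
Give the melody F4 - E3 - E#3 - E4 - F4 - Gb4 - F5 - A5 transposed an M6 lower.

Ab3 G2 G#2 G3 Ab3 Bbb3 Ab4 C5

F4 gives Ab3
E3 gives G2
E#3 gives G#2
E4 gives G3
F4 gives Ab3
Gb4 gives Bbb3
F5 gives Ab4
A5 gives C5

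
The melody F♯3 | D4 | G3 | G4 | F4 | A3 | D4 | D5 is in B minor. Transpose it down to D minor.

A2 F3 Bb2 Bb3 Ab3 C3 F3 F4

B minor to D minor down is a major sixth, so every note moves down by that interval.
F#3 gives A2
D4 gives F3
G3 gives Bb2
G4 gives Bb3
F4 gives Ab3
A3 gives C3
D4 gives F3
D5 gives F4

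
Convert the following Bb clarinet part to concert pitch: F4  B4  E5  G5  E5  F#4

Written C4 on the Bb clarinet sounds as Bb3, a major second lower; apply that shift to every note.
F4 → Eb4
B4 → A4
E5 → D5
G5 → F5
E5 → D5
F#4 → E4

Eb4 A4 D5 F5 D5 E4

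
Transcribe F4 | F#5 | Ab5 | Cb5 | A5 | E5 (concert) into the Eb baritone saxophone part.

D6 D#7 F7 Ab6 F#7 C#7

Written C4 sounds as Eb2 on the Eb baritone saxophone, so concert pitches are written a major thirteenth up.
F4 becomes D6
F#5 becomes D#7
Ab5 becomes F7
Cb5 becomes Ab6
A5 becomes F#7
E5 becomes C#7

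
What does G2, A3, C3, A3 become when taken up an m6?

G2 up a minor sixth is Eb3.
A3: a sixth up reaches F, and 8 semitones makes it F4.
C3 up a minor sixth is Ab3.
A3: a sixth up reaches F, and 8 semitones makes it F4.

Eb3 F4 Ab3 F4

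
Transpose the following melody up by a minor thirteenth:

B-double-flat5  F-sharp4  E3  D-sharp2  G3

Bbb5 -> Gbb7
F#4 -> D6
E3 -> C5
D#2 -> B3
G3 -> Eb5

Gbb7 D6 C5 B3 Eb5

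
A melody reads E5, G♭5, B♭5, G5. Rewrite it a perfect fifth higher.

B5 Db6 F6 D6

E5 → B5
Gb5 → Db6
Bb5 → F6
G5 → D6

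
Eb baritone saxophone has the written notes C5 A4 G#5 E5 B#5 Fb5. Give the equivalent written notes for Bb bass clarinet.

F4 D4 C#5 A4 E#5 Bbb4

First find concert pitch: the Eb baritone saxophone sounds a major thirteenth below written, so C5 A4 G#5 E5 B#5 Fb5 sounds Eb3 C3 B3 G3 D#4 Abb3.
Then write for Bb bass clarinet: it sounds a major ninth below written, so the part must be a major ninth above concert.
Eb3 → F4
C3 → D4
B3 → C#5
G3 → A4
D#4 → E#5
Abb3 → Bbb4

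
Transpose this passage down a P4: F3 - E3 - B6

C3 B2 F#6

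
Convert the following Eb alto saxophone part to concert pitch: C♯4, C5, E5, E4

E3 Eb4 G4 G3

The Eb alto saxophone sounds a major sixth below written, so transpose each written note down a major sixth.
C#4 -> E3
C5 -> Eb4
E5 -> G4
E4 -> G3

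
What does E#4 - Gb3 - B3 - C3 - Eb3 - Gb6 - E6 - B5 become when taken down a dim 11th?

E#4 down a diminished eleventh is B##2.
Gb3 down a diminished eleventh is D2.
A diminished eleventh down from B3 gives F##2.
C3: an eleventh down reaches G, and 16 semitones makes it G#1.
A diminished eleventh down from Eb3 gives B1.
Gb6: an eleventh down reaches D, and 16 semitones makes it D5.
E6 down a diminished eleventh is B#4.
B5 down a diminished eleventh is F##4.

B##2 D2 F##2 G#1 B1 D5 B#4 F##4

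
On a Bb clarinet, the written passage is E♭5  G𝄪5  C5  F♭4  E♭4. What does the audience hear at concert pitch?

Written C4 on the Bb clarinet sounds as Bb3, a major second lower; apply that shift to every note.
Eb5 becomes Db5
G##5 becomes F##5
C5 becomes Bb4
Fb4 becomes Ebb4
Eb4 becomes Db4

Db5 F##5 Bb4 Ebb4 Db4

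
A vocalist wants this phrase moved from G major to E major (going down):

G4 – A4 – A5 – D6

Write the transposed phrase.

G major to E major down is a minor third, so every note moves down by that interval.
G4 becomes E4
A4 becomes F#4
A5 becomes F#5
D6 becomes B5

E4 F#4 F#5 B5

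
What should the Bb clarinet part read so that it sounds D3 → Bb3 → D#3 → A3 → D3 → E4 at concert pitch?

The Bb clarinet sounds a major second below written, so the written part must be a major second above concert — transpose each note up.
D3 to E3
Bb3 to C4
D#3 to E#3
A3 to B3
D3 to E3
E4 to F#4

E3 C4 E#3 B3 E3 F#4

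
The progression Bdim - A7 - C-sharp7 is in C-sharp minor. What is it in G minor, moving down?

Fdim Eb7 G7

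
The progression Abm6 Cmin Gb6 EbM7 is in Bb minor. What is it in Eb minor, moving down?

Dbm6 Fmin Cb6 AbM7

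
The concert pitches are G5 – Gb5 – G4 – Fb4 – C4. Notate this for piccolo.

G4 Gb4 G3 Fb3 C3

Written C4 sounds as C5 on the piccolo, so concert pitches are written a perfect octave down.
G5 to G4
Gb5 to Gb4
G4 to G3
Fb4 to Fb3
C4 to C3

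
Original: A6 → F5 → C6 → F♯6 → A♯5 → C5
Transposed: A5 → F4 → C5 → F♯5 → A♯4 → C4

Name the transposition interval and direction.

From A6 to A5 is 8 letter names — an octave of some quality.
A5 to A6 is 12 semitones, which makes it a perfect octave; the second version is lower, so the direction is down.
Checking another pair — C5 → C4 — gives the same interval.

down a perfect octave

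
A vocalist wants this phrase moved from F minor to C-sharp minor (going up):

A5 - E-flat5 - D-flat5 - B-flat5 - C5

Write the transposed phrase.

From F up to C-sharp is an augmented fifth; apply that to each pitch.
A5 -> E#6
Eb5 -> B5
Db5 -> A5
Bb5 -> F#6
C5 -> G#5

E#6 B5 A5 F#6 G#5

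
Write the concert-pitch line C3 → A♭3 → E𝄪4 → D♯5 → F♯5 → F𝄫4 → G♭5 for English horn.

G3 Eb4 B##4 A#5 C#6 Cbb5 Db6

Written C4 sounds as F3 on the English horn, so concert pitches are written a perfect fifth up.
C3 becomes G3
Ab3 becomes Eb4
E##4 becomes B##4
D#5 becomes A#5
F#5 becomes C#6
Fbb4 becomes Cbb5
Gb5 becomes Db6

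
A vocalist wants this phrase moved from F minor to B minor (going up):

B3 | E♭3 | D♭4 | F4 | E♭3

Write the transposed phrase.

From F up to B is an augmented fourth; apply that to each pitch.
B3 becomes E#4
Eb3 becomes A3
Db4 becomes G4
F4 becomes B4
Eb3 becomes A3

E#4 A3 G4 B4 A3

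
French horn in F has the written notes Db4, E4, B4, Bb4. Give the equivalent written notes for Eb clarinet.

First find concert pitch: the French horn in F sounds a perfect fifth below written, so Db4 E4 B4 Bb4 sounds Gb3 A3 E4 Eb4.
Then write for Eb clarinet: it sounds a minor third above written, so the part must be a minor third below concert.
Gb3 → Eb3
A3 → F#3
E4 → C#4
Eb4 → C4

Eb3 F#3 C#4 C4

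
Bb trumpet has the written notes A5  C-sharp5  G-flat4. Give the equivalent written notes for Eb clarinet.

E5 G#4 Db4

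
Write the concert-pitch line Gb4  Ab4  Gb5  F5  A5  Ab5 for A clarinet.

The A clarinet sounds a minor third below written, so the written part must be a minor third above concert — transpose each note up.
Gb4 → Bbb4
Ab4 → Cb5
Gb5 → Bbb5
F5 → Ab5
A5 → C6
Ab5 → Cb6

Bbb4 Cb5 Bbb5 Ab5 C6 Cb6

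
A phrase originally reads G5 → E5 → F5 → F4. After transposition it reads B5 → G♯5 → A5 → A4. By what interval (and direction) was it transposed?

Take the first pair: G5 → B5. G to B spans 3 letter names, so the interval is some kind of third.
G5 to B5 is 4 semitones, which makes it a major third; the second version is higher, so the direction is up.
Checking another pair — F4 → A4 — gives the same interval.

up a major third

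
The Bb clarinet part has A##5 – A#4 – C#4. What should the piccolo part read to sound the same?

First find concert pitch: the Bb clarinet sounds a major second below written, so A##5 A#4 C#4 sounds G##5 G#4 B3.
Then write for piccolo: it sounds a perfect octave above written, so the part must be a perfect octave below concert.
G##5 → G##4
G#4 → G#3
B3 → B2

G##4 G#3 B2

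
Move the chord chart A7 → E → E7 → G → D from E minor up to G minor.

E minor up to G minor is a minor third; each chord root moves by that interval while the quality stays the same.
A7: root A up a minor third → C, giving C7.
E: root E up a minor third → G, giving G.
E7: root E up a minor third → G, giving G7.
G: root G up a minor third → Bb, giving Bb.
D: root D up a minor third → F, giving F.

C7 G G7 Bb F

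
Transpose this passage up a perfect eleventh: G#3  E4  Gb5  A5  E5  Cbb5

C#5 A5 Cb7 D7 A6 Fbb6

G#3 → C#5
E4 → A5
Gb5 → Cb7
A5 → D7
E5 → A6
Cbb5 → Fbb6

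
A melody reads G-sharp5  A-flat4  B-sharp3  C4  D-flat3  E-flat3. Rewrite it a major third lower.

E5 Fb4 G#3 Ab3 Bbb2 Cb3

G#5: a third down reaches E, and 4 semitones makes it E5.
Ab4 down a major third is Fb4.
B#3 down a major third is G#3.
A major third down from C4 gives Ab3.
Db3: a third down reaches B, and 4 semitones makes it Bbb2.
Eb3 down a major third is Cb3.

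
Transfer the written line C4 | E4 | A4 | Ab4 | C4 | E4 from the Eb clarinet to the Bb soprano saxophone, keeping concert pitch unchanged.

F4 A4 D5 Db5 F4 A4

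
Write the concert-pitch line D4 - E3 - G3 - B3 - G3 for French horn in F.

The French horn in F sounds a perfect fifth below written, so the written part must be a perfect fifth above concert — transpose each note up.
D4 becomes A4
E3 becomes B3
G3 becomes D4
B3 becomes F#4
G3 becomes D4

A4 B3 D4 F#4 D4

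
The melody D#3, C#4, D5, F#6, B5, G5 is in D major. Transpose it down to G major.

From D down to G is a perfect fifth; apply that to each pitch.
D#3 gives G#2
C#4 gives F#3
D5 gives G4
F#6 gives B5
B5 gives E5
G5 gives C5

G#2 F#3 G4 B5 E5 C5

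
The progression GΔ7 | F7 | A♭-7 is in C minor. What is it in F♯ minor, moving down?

C#Δ7 B7 D-7

C minor down to F♯ minor is a diminished fifth; each chord root moves by that interval while the quality stays the same.
GΔ7: root G down a diminished fifth → C#, giving C#Δ7.
F7: root F down a diminished fifth → B, giving B7.
A♭-7: root A♭ down a diminished fifth → D, giving D-7.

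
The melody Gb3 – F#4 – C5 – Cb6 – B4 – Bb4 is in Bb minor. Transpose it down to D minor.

Bb2 A#3 E4 Eb5 D#4 D4

Bb minor to D minor down is a minor sixth, so every note moves down by that interval.
Gb3 becomes Bb2
F#4 becomes A#3
C5 becomes E4
Cb6 becomes Eb5
B4 becomes D#4
Bb4 becomes D4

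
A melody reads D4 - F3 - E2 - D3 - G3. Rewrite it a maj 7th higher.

C#5 E4 D#3 C#4 F#4

D4 up a major seventh is C#5.
A major seventh up from F3 gives E4.
E2: a seventh up reaches D, and 11 semitones makes it D#3.
D3: a seventh up reaches C, and 11 semitones makes it C#4.
A major seventh up from G3 gives F#4.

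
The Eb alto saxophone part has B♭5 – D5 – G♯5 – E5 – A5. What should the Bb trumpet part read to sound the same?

Eb5 G4 C#5 A4 D5

First find concert pitch: the Eb alto saxophone sounds a major sixth below written, so B♭5 D5 G♯5 E5 A5 sounds Db5 F4 B4 G4 C5.
Then write for Bb trumpet: it sounds a major second below written, so the part must be a major second above concert.
Db5 → Eb5
F4 → G4
B4 → C#5
G4 → A4
C5 → D5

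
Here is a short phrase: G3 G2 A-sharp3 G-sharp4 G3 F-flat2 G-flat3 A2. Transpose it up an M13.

A major thirteenth up from G3 gives E5.
G2: a thirteenth up reaches E, and 21 semitones makes it E4.
A#3 up a major thirteenth is F##5.
G#4: a thirteenth up reaches E, and 21 semitones makes it E#6.
G3 up a major thirteenth is E5.
Fb2: a thirteenth up reaches D, and 21 semitones makes it Db4.
Gb3 up a major thirteenth is Eb5.
A major thirteenth up from A2 gives F#4.

E5 E4 F##5 E#6 E5 Db4 Eb5 F#4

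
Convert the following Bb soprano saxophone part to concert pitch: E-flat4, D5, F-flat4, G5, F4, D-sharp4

The Bb soprano saxophone sounds a major second below written, so transpose each written note down a major second.
Eb4 -> Db4
D5 -> C5
Fb4 -> Ebb4
G5 -> F5
F4 -> Eb4
D#4 -> C#4

Db4 C5 Ebb4 F5 Eb4 C#4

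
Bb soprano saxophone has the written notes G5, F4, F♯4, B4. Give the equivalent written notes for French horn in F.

C6 Bb4 B4 E5

First find concert pitch: the Bb soprano saxophone sounds a major second below written, so G5 F4 F♯4 B4 sounds F5 Eb4 E4 A4.
Then write for French horn in F: it sounds a perfect fifth below written, so the part must be a perfect fifth above concert.
F5 → C6
Eb4 → Bb4
E4 → B4
A4 → E5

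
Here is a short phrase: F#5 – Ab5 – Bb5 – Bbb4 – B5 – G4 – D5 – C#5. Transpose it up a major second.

G#5 Bb5 C6 Cb5 C#6 A4 E5 D#5

F#5 -> G#5
Ab5 -> Bb5
Bb5 -> C6
Bbb4 -> Cb5
B5 -> C#6
G4 -> A4
D5 -> E5
C#5 -> D#5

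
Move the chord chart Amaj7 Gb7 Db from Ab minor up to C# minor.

C##maj7 B7 F#

Ab minor up to C# minor is an augmented third; each chord root moves by that interval while the quality stays the same.
Amaj7: root A up an augmented third → C##, giving C##maj7.
Gb7: root Gb up an augmented third → B, giving B7.
Db: root Db up an augmented third → F#, giving F#.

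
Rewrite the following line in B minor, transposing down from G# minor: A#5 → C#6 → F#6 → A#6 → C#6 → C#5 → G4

G# minor to B minor down is a major sixth, so every note moves down by that interval.
A#5 to C#5
C#6 to E5
F#6 to A5
A#6 to C#6
C#6 to E5
C#5 to E4
G4 to Bb3

C#5 E5 A5 C#6 E5 E4 Bb3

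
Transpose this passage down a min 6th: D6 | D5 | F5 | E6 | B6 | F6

D6 becomes F#5
D5 becomes F#4
F5 becomes A4
E6 becomes G#5
B6 becomes D#6
F6 becomes A5

F#5 F#4 A4 G#5 D#6 A5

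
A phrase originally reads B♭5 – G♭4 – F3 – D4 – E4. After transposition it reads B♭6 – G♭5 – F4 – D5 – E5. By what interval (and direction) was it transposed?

From Bb5 to Bb6 is 8 letter names — an octave of some quality.
Bb5 to Bb6 is 12 semitones, which makes it a perfect octave; the second version is higher, so the direction is up.
Checking another pair — E4 → E5 — gives the same interval.

up a perfect octave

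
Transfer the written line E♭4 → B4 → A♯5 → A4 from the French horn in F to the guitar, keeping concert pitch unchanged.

Ab4 E5 D#6 D5

First find concert pitch: the French horn in F sounds a perfect fifth below written, so E♭4 B4 A♯5 A4 sounds Ab3 E4 D#5 D4.
Then write for guitar: it sounds a perfect octave below written, so the part must be a perfect octave above concert.
Ab3 → Ab4
E4 → E5
D#5 → D#6
D4 → D5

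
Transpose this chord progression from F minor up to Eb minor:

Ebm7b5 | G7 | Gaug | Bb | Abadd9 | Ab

Dbm7b5 F7 Faug Ab Gbadd9 Gb

F minor up to Eb minor is a minor seventh; each chord root moves by that interval while the quality stays the same.
Ebm7b5: root Eb up a minor seventh → Db, giving Dbm7b5.
G7: root G up a minor seventh → F, giving F7.
Gaug: root G up a minor seventh → F, giving Faug.
Bb: root Bb up a minor seventh → Ab, giving Ab.
Abadd9: root Ab up a minor seventh → Gb, giving Gbadd9.
Ab: root Ab up a minor seventh → Gb, giving Gb.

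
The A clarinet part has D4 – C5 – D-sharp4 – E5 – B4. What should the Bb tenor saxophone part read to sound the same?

C#5 B5 C##5 D#6 A#5

First find concert pitch: the A clarinet sounds a minor third below written, so D4 C5 D-sharp4 E5 B4 sounds B3 A4 B#3 C#5 G#4.
Then write for Bb tenor saxophone: it sounds a major ninth below written, so the part must be a major ninth above concert.
B3 → C#5
A4 → B5
B#3 → C##5
C#5 → D#6
G#4 → A#5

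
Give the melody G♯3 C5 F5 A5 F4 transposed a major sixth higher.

E#4 A5 D6 F#6 D5

G#3 becomes E#4
C5 becomes A5
F5 becomes D6
A5 becomes F#6
F4 becomes D5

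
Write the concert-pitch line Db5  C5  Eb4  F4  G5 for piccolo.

Written C4 sounds as C5 on the piccolo, so concert pitches are written a perfect octave down.
Db5 becomes Db4
C5 becomes C4
Eb4 becomes Eb3
F4 becomes F3
G5 becomes G4

Db4 C4 Eb3 F3 G4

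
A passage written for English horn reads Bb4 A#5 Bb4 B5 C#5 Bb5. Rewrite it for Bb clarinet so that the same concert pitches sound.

F4 E#5 F4 F#5 G#4 F5

First find concert pitch: the English horn sounds a perfect fifth below written, so Bb4 A#5 Bb4 B5 C#5 Bb5 sounds Eb4 D#5 Eb4 E5 F#4 Eb5.
Then write for Bb clarinet: it sounds a major second below written, so the part must be a major second above concert.
Eb4 → F4
D#5 → E#5
Eb4 → F4
E5 → F#5
F#4 → G#4
Eb5 → F5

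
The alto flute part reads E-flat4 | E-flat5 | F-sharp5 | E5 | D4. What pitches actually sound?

Bb3 Bb4 C#5 B4 A3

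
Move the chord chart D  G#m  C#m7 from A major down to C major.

F Bm Em7

A major down to C major is a major sixth; each chord root moves by that interval while the quality stays the same.
D: root D down a major sixth → F, giving F.
G#m: root G# down a major sixth → B, giving Bm.
C#m7: root C# down a major sixth → E, giving Em7.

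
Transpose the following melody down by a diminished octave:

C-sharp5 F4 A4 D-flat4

C##4 F#3 A#3 D3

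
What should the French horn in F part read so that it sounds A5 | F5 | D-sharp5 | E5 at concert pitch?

Written C4 sounds as F3 on the French horn in F, so concert pitches are written a perfect fifth up.
A5 gives E6
F5 gives C6
D#5 gives A#5
E5 gives B5

E6 C6 A#5 B5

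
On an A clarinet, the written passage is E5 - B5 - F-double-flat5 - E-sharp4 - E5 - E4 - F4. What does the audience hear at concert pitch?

The A clarinet sounds a minor third below written, so transpose each written note down a minor third.
E5 to C#5
B5 to G#5
Fbb5 to Dbb5
E#4 to C##4
E5 to C#5
E4 to C#4
F4 to D4

C#5 G#5 Dbb5 C##4 C#5 C#4 D4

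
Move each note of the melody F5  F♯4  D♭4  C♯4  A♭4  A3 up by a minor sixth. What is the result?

Db6 D5 Bbb4 A4 Fb5 F4

F5: a sixth up reaches D, and 8 semitones makes it Db6.
A minor sixth up from F#4 gives D5.
Db4 up a minor sixth is Bbb4.
A minor sixth up from C#4 gives A4.
A minor sixth up from Ab4 gives Fb5.
A3: a sixth up reaches F, and 8 semitones makes it F4.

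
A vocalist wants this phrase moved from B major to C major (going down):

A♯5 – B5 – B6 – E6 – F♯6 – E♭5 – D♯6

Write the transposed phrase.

B4 C5 C6 F5 G5 Fb4 E5

From B down to C is a major seventh; apply that to each pitch.
A#5 gives B4
B5 gives C5
B6 gives C6
E6 gives F5
F#6 gives G5
Eb5 gives Fb4
D#6 gives E5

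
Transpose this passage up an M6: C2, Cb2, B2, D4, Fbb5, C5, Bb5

A2 Ab2 G#3 B4 Dbb6 A5 G6

C2 → A2
Cb2 → Ab2
B2 → G#3
D4 → B4
Fbb5 → Dbb6
C5 → A5
Bb5 → G6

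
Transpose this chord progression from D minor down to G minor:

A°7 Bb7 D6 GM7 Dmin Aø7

D°7 Eb7 G6 CM7 Gmin Dø7

D minor down to G minor is a perfect fifth; each chord root moves by that interval while the quality stays the same.
A°7: root A down a perfect fifth → D, giving D°7.
Bb7: root Bb down a perfect fifth → Eb, giving Eb7.
D6: root D down a perfect fifth → G, giving G6.
GM7: root G down a perfect fifth → C, giving CM7.
Dmin: root D down a perfect fifth → G, giving Gmin.
Aø7: root A down a perfect fifth → D, giving Dø7.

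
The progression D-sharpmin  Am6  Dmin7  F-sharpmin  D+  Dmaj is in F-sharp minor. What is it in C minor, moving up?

F-sharp minor up to C minor is a diminished fifth; each chord root moves by that interval while the quality stays the same.
D-sharpmin: root D-sharp up a diminished fifth → A, giving Amin.
Am6: root A up a diminished fifth → Eb, giving Ebm6.
Dmin7: root D up a diminished fifth → Ab, giving Abmin7.
F-sharpmin: root F-sharp up a diminished fifth → C, giving Cmin.
D+: root D up a diminished fifth → Ab, giving Ab+.
Dmaj: root D up a diminished fifth → Ab, giving Abmaj.

Amin Ebm6 Abmin7 Cmin Ab+ Abmaj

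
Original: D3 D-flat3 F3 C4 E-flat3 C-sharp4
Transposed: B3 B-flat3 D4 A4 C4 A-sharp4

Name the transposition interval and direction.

From D3 to B3 is 6 letter names — a sixth of some quality.
D3 to B3 is 9 semitones, which makes it a major sixth; the second version is higher, so the direction is up.
Checking another pair — C#4 → A#4 — gives the same interval.

up a major sixth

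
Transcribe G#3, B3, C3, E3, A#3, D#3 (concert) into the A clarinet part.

Written C4 sounds as A3 on the A clarinet, so concert pitches are written a minor third up.
G#3 becomes B3
B3 becomes D4
C3 becomes Eb3
E3 becomes G3
A#3 becomes C#4
D#3 becomes F#3

B3 D4 Eb3 G3 C#4 F#3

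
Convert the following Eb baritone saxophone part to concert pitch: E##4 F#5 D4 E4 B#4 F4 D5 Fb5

G##2 A3 F2 G2 D#3 Ab2 F3 Abb3

Written C4 on the Eb baritone saxophone sounds as Eb2, a major thirteenth lower; apply that shift to every note.
E##4 → G##2
F#5 → A3
D4 → F2
E4 → G2
B#4 → D#3
F4 → Ab2
D5 → F3
Fb5 → Abb3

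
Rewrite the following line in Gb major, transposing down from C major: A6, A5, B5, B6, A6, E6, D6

From C down to Gb is an augmented fourth; apply that to each pitch.
A6 → Eb6
A5 → Eb5
B5 → F5
B6 → F6
A6 → Eb6
E6 → Bb5
D6 → Ab5

Eb6 Eb5 F5 F6 Eb6 Bb5 Ab5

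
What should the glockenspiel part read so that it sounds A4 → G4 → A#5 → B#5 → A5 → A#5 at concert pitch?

A2 G2 A#3 B#3 A3 A#3

The glockenspiel sounds a perfect fifteenth above written, so the written part must be a perfect fifteenth below concert — transpose each note down.
A4 becomes A2
G4 becomes G2
A#5 becomes A#3
B#5 becomes B#3
A5 becomes A3
A#5 becomes A#3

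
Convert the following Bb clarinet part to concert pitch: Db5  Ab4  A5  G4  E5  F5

Cb5 Gb4 G5 F4 D5 Eb5

The Bb clarinet sounds a major second below written, so transpose each written note down a major second.
Db5 -> Cb5
Ab4 -> Gb4
A5 -> G5
G4 -> F4
E5 -> D5
F5 -> Eb5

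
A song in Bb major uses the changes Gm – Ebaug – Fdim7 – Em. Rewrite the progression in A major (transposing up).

Bb major up to A major is a major seventh; each chord root moves by that interval while the quality stays the same.
Gm: root G up a major seventh → F#, giving F#m.
Ebaug: root Eb up a major seventh → D, giving Daug.
Fdim7: root F up a major seventh → E, giving Edim7.
Em: root E up a major seventh → D#, giving D#m.

F#m Daug Edim7 D#m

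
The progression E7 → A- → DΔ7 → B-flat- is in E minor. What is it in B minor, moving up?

B7 E- AΔ7 F-

E minor up to B minor is a perfect fifth; each chord root moves by that interval while the quality stays the same.
E7: root E up a perfect fifth → B, giving B7.
A-: root A up a perfect fifth → E, giving E-.
DΔ7: root D up a perfect fifth → A, giving AΔ7.
B-flat-: root B-flat up a perfect fifth → F, giving F-.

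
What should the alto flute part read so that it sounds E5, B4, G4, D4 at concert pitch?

Written C4 sounds as G3 on the alto flute, so concert pitches are written a perfect fourth up.
E5 becomes A5
B4 becomes E5
G4 becomes C5
D4 becomes G4

A5 E5 C5 G4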